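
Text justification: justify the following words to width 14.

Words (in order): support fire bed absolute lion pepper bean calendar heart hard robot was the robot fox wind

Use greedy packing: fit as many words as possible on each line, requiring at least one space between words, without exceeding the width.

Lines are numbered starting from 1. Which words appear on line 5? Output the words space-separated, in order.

Line 1: ['support', 'fire'] (min_width=12, slack=2)
Line 2: ['bed', 'absolute'] (min_width=12, slack=2)
Line 3: ['lion', 'pepper'] (min_width=11, slack=3)
Line 4: ['bean', 'calendar'] (min_width=13, slack=1)
Line 5: ['heart', 'hard'] (min_width=10, slack=4)
Line 6: ['robot', 'was', 'the'] (min_width=13, slack=1)
Line 7: ['robot', 'fox', 'wind'] (min_width=14, slack=0)

Answer: heart hard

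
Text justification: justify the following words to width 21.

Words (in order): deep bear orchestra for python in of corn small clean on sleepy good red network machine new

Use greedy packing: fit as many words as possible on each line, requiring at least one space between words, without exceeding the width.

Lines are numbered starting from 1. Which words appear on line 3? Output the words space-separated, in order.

Line 1: ['deep', 'bear', 'orchestra'] (min_width=19, slack=2)
Line 2: ['for', 'python', 'in', 'of', 'corn'] (min_width=21, slack=0)
Line 3: ['small', 'clean', 'on', 'sleepy'] (min_width=21, slack=0)
Line 4: ['good', 'red', 'network'] (min_width=16, slack=5)
Line 5: ['machine', 'new'] (min_width=11, slack=10)

Answer: small clean on sleepy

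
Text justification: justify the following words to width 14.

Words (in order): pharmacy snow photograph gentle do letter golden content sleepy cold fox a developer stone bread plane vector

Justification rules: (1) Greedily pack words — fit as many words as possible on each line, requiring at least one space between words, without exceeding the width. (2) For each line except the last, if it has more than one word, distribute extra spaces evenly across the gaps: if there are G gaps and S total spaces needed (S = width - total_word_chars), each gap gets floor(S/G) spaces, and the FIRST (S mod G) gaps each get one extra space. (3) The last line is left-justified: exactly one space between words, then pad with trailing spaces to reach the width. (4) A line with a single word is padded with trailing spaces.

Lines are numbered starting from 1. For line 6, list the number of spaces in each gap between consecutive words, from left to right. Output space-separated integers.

Line 1: ['pharmacy', 'snow'] (min_width=13, slack=1)
Line 2: ['photograph'] (min_width=10, slack=4)
Line 3: ['gentle', 'do'] (min_width=9, slack=5)
Line 4: ['letter', 'golden'] (min_width=13, slack=1)
Line 5: ['content', 'sleepy'] (min_width=14, slack=0)
Line 6: ['cold', 'fox', 'a'] (min_width=10, slack=4)
Line 7: ['developer'] (min_width=9, slack=5)
Line 8: ['stone', 'bread'] (min_width=11, slack=3)
Line 9: ['plane', 'vector'] (min_width=12, slack=2)

Answer: 3 3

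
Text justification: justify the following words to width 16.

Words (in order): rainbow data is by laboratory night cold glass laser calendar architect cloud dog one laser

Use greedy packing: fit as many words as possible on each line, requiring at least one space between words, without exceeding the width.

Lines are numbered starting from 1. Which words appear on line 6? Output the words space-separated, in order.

Line 1: ['rainbow', 'data', 'is'] (min_width=15, slack=1)
Line 2: ['by', 'laboratory'] (min_width=13, slack=3)
Line 3: ['night', 'cold', 'glass'] (min_width=16, slack=0)
Line 4: ['laser', 'calendar'] (min_width=14, slack=2)
Line 5: ['architect', 'cloud'] (min_width=15, slack=1)
Line 6: ['dog', 'one', 'laser'] (min_width=13, slack=3)

Answer: dog one laser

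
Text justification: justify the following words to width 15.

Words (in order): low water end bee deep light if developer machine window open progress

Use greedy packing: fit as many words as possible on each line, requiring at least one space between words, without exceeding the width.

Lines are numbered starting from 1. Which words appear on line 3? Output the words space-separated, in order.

Line 1: ['low', 'water', 'end'] (min_width=13, slack=2)
Line 2: ['bee', 'deep', 'light'] (min_width=14, slack=1)
Line 3: ['if', 'developer'] (min_width=12, slack=3)
Line 4: ['machine', 'window'] (min_width=14, slack=1)
Line 5: ['open', 'progress'] (min_width=13, slack=2)

Answer: if developer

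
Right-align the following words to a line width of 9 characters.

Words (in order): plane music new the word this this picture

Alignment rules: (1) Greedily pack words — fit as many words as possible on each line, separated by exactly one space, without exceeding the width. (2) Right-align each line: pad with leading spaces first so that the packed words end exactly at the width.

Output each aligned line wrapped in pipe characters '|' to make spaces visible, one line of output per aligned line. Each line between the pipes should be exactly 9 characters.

Answer: |    plane|
|music new|
| the word|
|this this|
|  picture|

Derivation:
Line 1: ['plane'] (min_width=5, slack=4)
Line 2: ['music', 'new'] (min_width=9, slack=0)
Line 3: ['the', 'word'] (min_width=8, slack=1)
Line 4: ['this', 'this'] (min_width=9, slack=0)
Line 5: ['picture'] (min_width=7, slack=2)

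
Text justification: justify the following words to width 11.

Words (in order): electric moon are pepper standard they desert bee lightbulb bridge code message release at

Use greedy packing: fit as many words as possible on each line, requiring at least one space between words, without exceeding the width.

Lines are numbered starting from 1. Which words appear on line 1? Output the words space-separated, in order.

Answer: electric

Derivation:
Line 1: ['electric'] (min_width=8, slack=3)
Line 2: ['moon', 'are'] (min_width=8, slack=3)
Line 3: ['pepper'] (min_width=6, slack=5)
Line 4: ['standard'] (min_width=8, slack=3)
Line 5: ['they', 'desert'] (min_width=11, slack=0)
Line 6: ['bee'] (min_width=3, slack=8)
Line 7: ['lightbulb'] (min_width=9, slack=2)
Line 8: ['bridge', 'code'] (min_width=11, slack=0)
Line 9: ['message'] (min_width=7, slack=4)
Line 10: ['release', 'at'] (min_width=10, slack=1)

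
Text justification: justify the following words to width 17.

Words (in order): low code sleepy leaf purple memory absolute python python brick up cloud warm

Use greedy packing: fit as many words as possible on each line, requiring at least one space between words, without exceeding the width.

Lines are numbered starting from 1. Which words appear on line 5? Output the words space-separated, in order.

Answer: brick up cloud

Derivation:
Line 1: ['low', 'code', 'sleepy'] (min_width=15, slack=2)
Line 2: ['leaf', 'purple'] (min_width=11, slack=6)
Line 3: ['memory', 'absolute'] (min_width=15, slack=2)
Line 4: ['python', 'python'] (min_width=13, slack=4)
Line 5: ['brick', 'up', 'cloud'] (min_width=14, slack=3)
Line 6: ['warm'] (min_width=4, slack=13)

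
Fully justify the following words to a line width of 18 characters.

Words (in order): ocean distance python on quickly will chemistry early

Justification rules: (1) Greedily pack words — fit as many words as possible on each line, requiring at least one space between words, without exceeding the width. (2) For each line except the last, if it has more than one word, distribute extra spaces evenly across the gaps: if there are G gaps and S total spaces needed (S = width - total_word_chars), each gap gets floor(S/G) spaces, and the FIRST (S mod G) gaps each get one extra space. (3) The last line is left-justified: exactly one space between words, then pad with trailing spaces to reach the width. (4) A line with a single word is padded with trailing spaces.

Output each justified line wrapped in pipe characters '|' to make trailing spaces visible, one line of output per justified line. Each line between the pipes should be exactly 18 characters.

Line 1: ['ocean', 'distance'] (min_width=14, slack=4)
Line 2: ['python', 'on', 'quickly'] (min_width=17, slack=1)
Line 3: ['will', 'chemistry'] (min_width=14, slack=4)
Line 4: ['early'] (min_width=5, slack=13)

Answer: |ocean     distance|
|python  on quickly|
|will     chemistry|
|early             |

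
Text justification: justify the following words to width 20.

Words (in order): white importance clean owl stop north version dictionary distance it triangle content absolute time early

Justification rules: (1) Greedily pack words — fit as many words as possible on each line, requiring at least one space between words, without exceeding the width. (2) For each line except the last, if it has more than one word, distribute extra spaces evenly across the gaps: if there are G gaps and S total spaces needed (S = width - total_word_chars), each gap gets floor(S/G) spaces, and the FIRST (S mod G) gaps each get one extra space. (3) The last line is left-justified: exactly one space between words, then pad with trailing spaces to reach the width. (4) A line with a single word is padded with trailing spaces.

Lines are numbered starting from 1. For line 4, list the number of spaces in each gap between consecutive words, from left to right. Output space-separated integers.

Answer: 1 1

Derivation:
Line 1: ['white', 'importance'] (min_width=16, slack=4)
Line 2: ['clean', 'owl', 'stop', 'north'] (min_width=20, slack=0)
Line 3: ['version', 'dictionary'] (min_width=18, slack=2)
Line 4: ['distance', 'it', 'triangle'] (min_width=20, slack=0)
Line 5: ['content', 'absolute'] (min_width=16, slack=4)
Line 6: ['time', 'early'] (min_width=10, slack=10)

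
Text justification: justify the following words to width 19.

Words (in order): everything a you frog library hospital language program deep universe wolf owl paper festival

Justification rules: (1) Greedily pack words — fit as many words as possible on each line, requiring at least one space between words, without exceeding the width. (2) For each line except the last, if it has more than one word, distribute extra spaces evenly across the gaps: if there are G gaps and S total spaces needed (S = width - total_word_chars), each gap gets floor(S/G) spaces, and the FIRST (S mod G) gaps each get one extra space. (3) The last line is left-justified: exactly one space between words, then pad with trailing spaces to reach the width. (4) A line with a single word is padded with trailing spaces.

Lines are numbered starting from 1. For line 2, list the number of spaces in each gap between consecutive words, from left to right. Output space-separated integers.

Answer: 8

Derivation:
Line 1: ['everything', 'a', 'you'] (min_width=16, slack=3)
Line 2: ['frog', 'library'] (min_width=12, slack=7)
Line 3: ['hospital', 'language'] (min_width=17, slack=2)
Line 4: ['program', 'deep'] (min_width=12, slack=7)
Line 5: ['universe', 'wolf', 'owl'] (min_width=17, slack=2)
Line 6: ['paper', 'festival'] (min_width=14, slack=5)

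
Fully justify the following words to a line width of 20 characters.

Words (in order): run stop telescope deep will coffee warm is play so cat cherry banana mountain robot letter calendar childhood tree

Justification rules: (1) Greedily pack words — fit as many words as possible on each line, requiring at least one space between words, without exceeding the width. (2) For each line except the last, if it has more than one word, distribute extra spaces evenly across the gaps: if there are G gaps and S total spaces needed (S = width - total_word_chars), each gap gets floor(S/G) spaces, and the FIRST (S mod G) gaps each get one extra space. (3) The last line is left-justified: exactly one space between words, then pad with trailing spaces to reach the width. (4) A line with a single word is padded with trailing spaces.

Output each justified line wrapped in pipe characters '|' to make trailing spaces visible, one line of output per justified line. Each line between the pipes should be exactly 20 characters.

Answer: |run  stop  telescope|
|deep   will   coffee|
|warm  is play so cat|
|cherry        banana|
|mountain       robot|
|letter      calendar|
|childhood tree      |

Derivation:
Line 1: ['run', 'stop', 'telescope'] (min_width=18, slack=2)
Line 2: ['deep', 'will', 'coffee'] (min_width=16, slack=4)
Line 3: ['warm', 'is', 'play', 'so', 'cat'] (min_width=19, slack=1)
Line 4: ['cherry', 'banana'] (min_width=13, slack=7)
Line 5: ['mountain', 'robot'] (min_width=14, slack=6)
Line 6: ['letter', 'calendar'] (min_width=15, slack=5)
Line 7: ['childhood', 'tree'] (min_width=14, slack=6)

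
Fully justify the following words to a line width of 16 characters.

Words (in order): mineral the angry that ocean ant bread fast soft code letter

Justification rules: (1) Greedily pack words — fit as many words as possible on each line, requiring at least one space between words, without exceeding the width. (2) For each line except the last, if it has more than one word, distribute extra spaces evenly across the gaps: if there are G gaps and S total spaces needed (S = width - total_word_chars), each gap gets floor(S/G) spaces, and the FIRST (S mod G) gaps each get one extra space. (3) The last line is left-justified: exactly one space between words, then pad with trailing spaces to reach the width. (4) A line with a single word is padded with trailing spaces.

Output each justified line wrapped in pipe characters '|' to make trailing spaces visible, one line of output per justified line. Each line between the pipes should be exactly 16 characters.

Line 1: ['mineral', 'the'] (min_width=11, slack=5)
Line 2: ['angry', 'that', 'ocean'] (min_width=16, slack=0)
Line 3: ['ant', 'bread', 'fast'] (min_width=14, slack=2)
Line 4: ['soft', 'code', 'letter'] (min_width=16, slack=0)

Answer: |mineral      the|
|angry that ocean|
|ant  bread  fast|
|soft code letter|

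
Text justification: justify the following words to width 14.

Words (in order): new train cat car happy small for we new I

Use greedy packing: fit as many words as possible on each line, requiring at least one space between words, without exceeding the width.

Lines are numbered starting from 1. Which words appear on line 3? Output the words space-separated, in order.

Line 1: ['new', 'train', 'cat'] (min_width=13, slack=1)
Line 2: ['car', 'happy'] (min_width=9, slack=5)
Line 3: ['small', 'for', 'we'] (min_width=12, slack=2)
Line 4: ['new', 'I'] (min_width=5, slack=9)

Answer: small for we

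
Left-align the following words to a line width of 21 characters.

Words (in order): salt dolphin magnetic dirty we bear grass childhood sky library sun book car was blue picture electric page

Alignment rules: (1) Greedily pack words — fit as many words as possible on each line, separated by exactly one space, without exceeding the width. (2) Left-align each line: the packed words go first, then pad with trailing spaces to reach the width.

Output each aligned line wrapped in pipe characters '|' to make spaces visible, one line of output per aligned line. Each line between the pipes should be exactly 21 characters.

Answer: |salt dolphin magnetic|
|dirty we bear grass  |
|childhood sky library|
|sun book car was blue|
|picture electric page|

Derivation:
Line 1: ['salt', 'dolphin', 'magnetic'] (min_width=21, slack=0)
Line 2: ['dirty', 'we', 'bear', 'grass'] (min_width=19, slack=2)
Line 3: ['childhood', 'sky', 'library'] (min_width=21, slack=0)
Line 4: ['sun', 'book', 'car', 'was', 'blue'] (min_width=21, slack=0)
Line 5: ['picture', 'electric', 'page'] (min_width=21, slack=0)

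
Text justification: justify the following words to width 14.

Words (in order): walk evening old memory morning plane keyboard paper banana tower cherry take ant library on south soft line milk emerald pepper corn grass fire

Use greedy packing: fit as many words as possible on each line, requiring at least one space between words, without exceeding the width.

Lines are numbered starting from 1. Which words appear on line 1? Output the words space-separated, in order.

Line 1: ['walk', 'evening'] (min_width=12, slack=2)
Line 2: ['old', 'memory'] (min_width=10, slack=4)
Line 3: ['morning', 'plane'] (min_width=13, slack=1)
Line 4: ['keyboard', 'paper'] (min_width=14, slack=0)
Line 5: ['banana', 'tower'] (min_width=12, slack=2)
Line 6: ['cherry', 'take'] (min_width=11, slack=3)
Line 7: ['ant', 'library', 'on'] (min_width=14, slack=0)
Line 8: ['south', 'soft'] (min_width=10, slack=4)
Line 9: ['line', 'milk'] (min_width=9, slack=5)
Line 10: ['emerald', 'pepper'] (min_width=14, slack=0)
Line 11: ['corn', 'grass'] (min_width=10, slack=4)
Line 12: ['fire'] (min_width=4, slack=10)

Answer: walk evening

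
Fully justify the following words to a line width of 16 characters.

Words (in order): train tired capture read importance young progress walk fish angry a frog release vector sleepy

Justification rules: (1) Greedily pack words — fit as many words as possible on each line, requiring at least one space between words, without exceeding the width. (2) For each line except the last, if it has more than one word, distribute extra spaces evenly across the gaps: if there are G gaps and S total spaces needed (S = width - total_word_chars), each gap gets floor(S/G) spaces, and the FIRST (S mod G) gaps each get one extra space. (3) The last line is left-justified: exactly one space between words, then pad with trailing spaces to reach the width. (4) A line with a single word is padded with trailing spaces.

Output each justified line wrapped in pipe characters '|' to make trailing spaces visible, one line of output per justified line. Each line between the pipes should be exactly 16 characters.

Line 1: ['train', 'tired'] (min_width=11, slack=5)
Line 2: ['capture', 'read'] (min_width=12, slack=4)
Line 3: ['importance', 'young'] (min_width=16, slack=0)
Line 4: ['progress', 'walk'] (min_width=13, slack=3)
Line 5: ['fish', 'angry', 'a'] (min_width=12, slack=4)
Line 6: ['frog', 'release'] (min_width=12, slack=4)
Line 7: ['vector', 'sleepy'] (min_width=13, slack=3)

Answer: |train      tired|
|capture     read|
|importance young|
|progress    walk|
|fish   angry   a|
|frog     release|
|vector sleepy   |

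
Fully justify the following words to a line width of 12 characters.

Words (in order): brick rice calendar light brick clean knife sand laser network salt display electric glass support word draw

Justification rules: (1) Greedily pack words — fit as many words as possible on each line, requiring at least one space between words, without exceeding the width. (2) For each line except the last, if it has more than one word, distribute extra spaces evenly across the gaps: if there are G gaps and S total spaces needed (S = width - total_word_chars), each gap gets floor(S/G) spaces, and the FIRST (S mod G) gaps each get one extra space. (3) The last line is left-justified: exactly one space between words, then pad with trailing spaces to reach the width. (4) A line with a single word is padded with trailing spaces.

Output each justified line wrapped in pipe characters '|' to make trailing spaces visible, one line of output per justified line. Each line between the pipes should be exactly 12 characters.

Answer: |brick   rice|
|calendar    |
|light  brick|
|clean  knife|
|sand   laser|
|network salt|
|display     |
|electric    |
|glass       |
|support word|
|draw        |

Derivation:
Line 1: ['brick', 'rice'] (min_width=10, slack=2)
Line 2: ['calendar'] (min_width=8, slack=4)
Line 3: ['light', 'brick'] (min_width=11, slack=1)
Line 4: ['clean', 'knife'] (min_width=11, slack=1)
Line 5: ['sand', 'laser'] (min_width=10, slack=2)
Line 6: ['network', 'salt'] (min_width=12, slack=0)
Line 7: ['display'] (min_width=7, slack=5)
Line 8: ['electric'] (min_width=8, slack=4)
Line 9: ['glass'] (min_width=5, slack=7)
Line 10: ['support', 'word'] (min_width=12, slack=0)
Line 11: ['draw'] (min_width=4, slack=8)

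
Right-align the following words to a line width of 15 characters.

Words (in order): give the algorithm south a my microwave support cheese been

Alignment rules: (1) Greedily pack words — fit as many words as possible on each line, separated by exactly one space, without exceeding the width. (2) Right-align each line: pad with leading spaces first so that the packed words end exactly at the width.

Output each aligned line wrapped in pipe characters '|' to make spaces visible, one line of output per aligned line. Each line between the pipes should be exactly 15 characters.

Line 1: ['give', 'the'] (min_width=8, slack=7)
Line 2: ['algorithm', 'south'] (min_width=15, slack=0)
Line 3: ['a', 'my', 'microwave'] (min_width=14, slack=1)
Line 4: ['support', 'cheese'] (min_width=14, slack=1)
Line 5: ['been'] (min_width=4, slack=11)

Answer: |       give the|
|algorithm south|
| a my microwave|
| support cheese|
|           been|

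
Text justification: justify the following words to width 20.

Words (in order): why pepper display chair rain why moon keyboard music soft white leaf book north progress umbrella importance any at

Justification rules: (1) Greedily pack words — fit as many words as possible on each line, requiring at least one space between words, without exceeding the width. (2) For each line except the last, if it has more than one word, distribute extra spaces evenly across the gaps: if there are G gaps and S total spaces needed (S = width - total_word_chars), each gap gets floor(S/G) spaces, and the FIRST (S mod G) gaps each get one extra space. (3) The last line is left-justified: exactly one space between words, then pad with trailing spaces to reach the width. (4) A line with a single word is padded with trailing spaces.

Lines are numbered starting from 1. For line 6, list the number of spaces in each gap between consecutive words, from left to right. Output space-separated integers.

Line 1: ['why', 'pepper', 'display'] (min_width=18, slack=2)
Line 2: ['chair', 'rain', 'why', 'moon'] (min_width=19, slack=1)
Line 3: ['keyboard', 'music', 'soft'] (min_width=19, slack=1)
Line 4: ['white', 'leaf', 'book'] (min_width=15, slack=5)
Line 5: ['north', 'progress'] (min_width=14, slack=6)
Line 6: ['umbrella', 'importance'] (min_width=19, slack=1)
Line 7: ['any', 'at'] (min_width=6, slack=14)

Answer: 2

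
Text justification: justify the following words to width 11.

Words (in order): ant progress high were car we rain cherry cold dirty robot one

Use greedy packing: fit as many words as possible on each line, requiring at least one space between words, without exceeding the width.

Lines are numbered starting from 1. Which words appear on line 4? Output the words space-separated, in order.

Line 1: ['ant'] (min_width=3, slack=8)
Line 2: ['progress'] (min_width=8, slack=3)
Line 3: ['high', 'were'] (min_width=9, slack=2)
Line 4: ['car', 'we', 'rain'] (min_width=11, slack=0)
Line 5: ['cherry', 'cold'] (min_width=11, slack=0)
Line 6: ['dirty', 'robot'] (min_width=11, slack=0)
Line 7: ['one'] (min_width=3, slack=8)

Answer: car we rain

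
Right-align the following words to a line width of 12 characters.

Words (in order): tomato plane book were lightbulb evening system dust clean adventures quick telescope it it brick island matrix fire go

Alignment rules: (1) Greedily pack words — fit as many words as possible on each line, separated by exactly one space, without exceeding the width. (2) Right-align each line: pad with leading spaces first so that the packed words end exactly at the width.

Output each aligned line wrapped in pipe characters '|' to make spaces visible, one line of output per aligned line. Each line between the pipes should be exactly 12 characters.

Answer: |tomato plane|
|   book were|
|   lightbulb|
|     evening|
| system dust|
|       clean|
|  adventures|
|       quick|
|telescope it|
|    it brick|
|      island|
| matrix fire|
|          go|

Derivation:
Line 1: ['tomato', 'plane'] (min_width=12, slack=0)
Line 2: ['book', 'were'] (min_width=9, slack=3)
Line 3: ['lightbulb'] (min_width=9, slack=3)
Line 4: ['evening'] (min_width=7, slack=5)
Line 5: ['system', 'dust'] (min_width=11, slack=1)
Line 6: ['clean'] (min_width=5, slack=7)
Line 7: ['adventures'] (min_width=10, slack=2)
Line 8: ['quick'] (min_width=5, slack=7)
Line 9: ['telescope', 'it'] (min_width=12, slack=0)
Line 10: ['it', 'brick'] (min_width=8, slack=4)
Line 11: ['island'] (min_width=6, slack=6)
Line 12: ['matrix', 'fire'] (min_width=11, slack=1)
Line 13: ['go'] (min_width=2, slack=10)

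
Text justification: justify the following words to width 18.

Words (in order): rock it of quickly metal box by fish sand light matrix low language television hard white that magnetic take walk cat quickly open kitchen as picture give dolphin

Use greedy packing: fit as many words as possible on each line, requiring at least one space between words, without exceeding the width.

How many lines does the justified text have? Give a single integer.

Answer: 10

Derivation:
Line 1: ['rock', 'it', 'of', 'quickly'] (min_width=18, slack=0)
Line 2: ['metal', 'box', 'by', 'fish'] (min_width=17, slack=1)
Line 3: ['sand', 'light', 'matrix'] (min_width=17, slack=1)
Line 4: ['low', 'language'] (min_width=12, slack=6)
Line 5: ['television', 'hard'] (min_width=15, slack=3)
Line 6: ['white', 'that'] (min_width=10, slack=8)
Line 7: ['magnetic', 'take', 'walk'] (min_width=18, slack=0)
Line 8: ['cat', 'quickly', 'open'] (min_width=16, slack=2)
Line 9: ['kitchen', 'as', 'picture'] (min_width=18, slack=0)
Line 10: ['give', 'dolphin'] (min_width=12, slack=6)
Total lines: 10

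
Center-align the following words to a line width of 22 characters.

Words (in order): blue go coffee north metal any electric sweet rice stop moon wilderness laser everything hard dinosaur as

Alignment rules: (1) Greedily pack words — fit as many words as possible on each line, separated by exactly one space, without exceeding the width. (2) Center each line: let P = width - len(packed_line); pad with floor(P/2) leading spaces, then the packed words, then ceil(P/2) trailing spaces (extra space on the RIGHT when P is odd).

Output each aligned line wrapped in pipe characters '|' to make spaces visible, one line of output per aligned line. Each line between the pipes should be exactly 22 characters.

Line 1: ['blue', 'go', 'coffee', 'north'] (min_width=20, slack=2)
Line 2: ['metal', 'any', 'electric'] (min_width=18, slack=4)
Line 3: ['sweet', 'rice', 'stop', 'moon'] (min_width=20, slack=2)
Line 4: ['wilderness', 'laser'] (min_width=16, slack=6)
Line 5: ['everything', 'hard'] (min_width=15, slack=7)
Line 6: ['dinosaur', 'as'] (min_width=11, slack=11)

Answer: | blue go coffee north |
|  metal any electric  |
| sweet rice stop moon |
|   wilderness laser   |
|   everything hard    |
|     dinosaur as      |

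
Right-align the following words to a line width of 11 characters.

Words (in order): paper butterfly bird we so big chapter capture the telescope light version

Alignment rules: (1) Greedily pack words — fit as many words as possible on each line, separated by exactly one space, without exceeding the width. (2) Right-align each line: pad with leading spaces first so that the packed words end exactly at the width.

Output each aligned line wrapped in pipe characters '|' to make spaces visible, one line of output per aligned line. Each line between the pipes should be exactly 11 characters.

Line 1: ['paper'] (min_width=5, slack=6)
Line 2: ['butterfly'] (min_width=9, slack=2)
Line 3: ['bird', 'we', 'so'] (min_width=10, slack=1)
Line 4: ['big', 'chapter'] (min_width=11, slack=0)
Line 5: ['capture', 'the'] (min_width=11, slack=0)
Line 6: ['telescope'] (min_width=9, slack=2)
Line 7: ['light'] (min_width=5, slack=6)
Line 8: ['version'] (min_width=7, slack=4)

Answer: |      paper|
|  butterfly|
| bird we so|
|big chapter|
|capture the|
|  telescope|
|      light|
|    version|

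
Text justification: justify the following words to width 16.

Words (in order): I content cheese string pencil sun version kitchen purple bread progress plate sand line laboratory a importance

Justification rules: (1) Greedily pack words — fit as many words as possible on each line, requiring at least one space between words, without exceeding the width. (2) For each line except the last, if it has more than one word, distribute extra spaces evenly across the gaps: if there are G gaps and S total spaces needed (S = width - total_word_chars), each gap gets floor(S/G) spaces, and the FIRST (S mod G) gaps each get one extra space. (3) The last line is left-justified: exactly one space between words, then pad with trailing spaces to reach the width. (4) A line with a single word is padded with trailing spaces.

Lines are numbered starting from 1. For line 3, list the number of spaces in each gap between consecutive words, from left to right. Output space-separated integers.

Answer: 6

Derivation:
Line 1: ['I', 'content', 'cheese'] (min_width=16, slack=0)
Line 2: ['string', 'pencil'] (min_width=13, slack=3)
Line 3: ['sun', 'version'] (min_width=11, slack=5)
Line 4: ['kitchen', 'purple'] (min_width=14, slack=2)
Line 5: ['bread', 'progress'] (min_width=14, slack=2)
Line 6: ['plate', 'sand', 'line'] (min_width=15, slack=1)
Line 7: ['laboratory', 'a'] (min_width=12, slack=4)
Line 8: ['importance'] (min_width=10, slack=6)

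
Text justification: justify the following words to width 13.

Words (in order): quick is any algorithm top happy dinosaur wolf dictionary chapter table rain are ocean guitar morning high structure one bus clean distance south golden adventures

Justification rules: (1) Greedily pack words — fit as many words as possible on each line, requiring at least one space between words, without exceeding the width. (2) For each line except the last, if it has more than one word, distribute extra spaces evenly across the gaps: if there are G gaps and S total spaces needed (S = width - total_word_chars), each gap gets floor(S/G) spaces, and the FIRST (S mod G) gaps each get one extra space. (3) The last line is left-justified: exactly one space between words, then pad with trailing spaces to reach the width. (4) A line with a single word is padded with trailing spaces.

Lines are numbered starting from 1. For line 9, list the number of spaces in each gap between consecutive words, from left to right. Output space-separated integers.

Line 1: ['quick', 'is', 'any'] (min_width=12, slack=1)
Line 2: ['algorithm', 'top'] (min_width=13, slack=0)
Line 3: ['happy'] (min_width=5, slack=8)
Line 4: ['dinosaur', 'wolf'] (min_width=13, slack=0)
Line 5: ['dictionary'] (min_width=10, slack=3)
Line 6: ['chapter', 'table'] (min_width=13, slack=0)
Line 7: ['rain', 'are'] (min_width=8, slack=5)
Line 8: ['ocean', 'guitar'] (min_width=12, slack=1)
Line 9: ['morning', 'high'] (min_width=12, slack=1)
Line 10: ['structure', 'one'] (min_width=13, slack=0)
Line 11: ['bus', 'clean'] (min_width=9, slack=4)
Line 12: ['distance'] (min_width=8, slack=5)
Line 13: ['south', 'golden'] (min_width=12, slack=1)
Line 14: ['adventures'] (min_width=10, slack=3)

Answer: 2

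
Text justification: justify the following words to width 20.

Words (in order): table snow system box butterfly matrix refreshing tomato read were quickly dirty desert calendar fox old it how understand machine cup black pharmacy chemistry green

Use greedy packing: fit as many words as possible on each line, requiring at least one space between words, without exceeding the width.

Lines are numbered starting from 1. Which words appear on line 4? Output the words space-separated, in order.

Answer: read were quickly

Derivation:
Line 1: ['table', 'snow', 'system'] (min_width=17, slack=3)
Line 2: ['box', 'butterfly', 'matrix'] (min_width=20, slack=0)
Line 3: ['refreshing', 'tomato'] (min_width=17, slack=3)
Line 4: ['read', 'were', 'quickly'] (min_width=17, slack=3)
Line 5: ['dirty', 'desert'] (min_width=12, slack=8)
Line 6: ['calendar', 'fox', 'old', 'it'] (min_width=19, slack=1)
Line 7: ['how', 'understand'] (min_width=14, slack=6)
Line 8: ['machine', 'cup', 'black'] (min_width=17, slack=3)
Line 9: ['pharmacy', 'chemistry'] (min_width=18, slack=2)
Line 10: ['green'] (min_width=5, slack=15)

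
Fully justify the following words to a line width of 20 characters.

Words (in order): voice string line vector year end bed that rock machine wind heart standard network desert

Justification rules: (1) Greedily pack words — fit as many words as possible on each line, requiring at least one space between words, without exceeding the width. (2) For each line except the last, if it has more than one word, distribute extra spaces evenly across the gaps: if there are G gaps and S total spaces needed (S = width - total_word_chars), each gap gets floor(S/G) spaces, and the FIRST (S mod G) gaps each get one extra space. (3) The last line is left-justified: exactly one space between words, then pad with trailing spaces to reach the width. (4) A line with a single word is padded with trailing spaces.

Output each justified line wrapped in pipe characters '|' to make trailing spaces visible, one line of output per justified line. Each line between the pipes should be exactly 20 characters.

Line 1: ['voice', 'string', 'line'] (min_width=17, slack=3)
Line 2: ['vector', 'year', 'end', 'bed'] (min_width=19, slack=1)
Line 3: ['that', 'rock', 'machine'] (min_width=17, slack=3)
Line 4: ['wind', 'heart', 'standard'] (min_width=19, slack=1)
Line 5: ['network', 'desert'] (min_width=14, slack=6)

Answer: |voice   string  line|
|vector  year end bed|
|that   rock  machine|
|wind  heart standard|
|network desert      |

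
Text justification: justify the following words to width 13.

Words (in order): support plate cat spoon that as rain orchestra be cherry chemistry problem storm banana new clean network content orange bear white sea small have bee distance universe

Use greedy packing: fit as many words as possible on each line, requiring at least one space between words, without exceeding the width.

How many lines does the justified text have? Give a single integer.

Answer: 15

Derivation:
Line 1: ['support', 'plate'] (min_width=13, slack=0)
Line 2: ['cat', 'spoon'] (min_width=9, slack=4)
Line 3: ['that', 'as', 'rain'] (min_width=12, slack=1)
Line 4: ['orchestra', 'be'] (min_width=12, slack=1)
Line 5: ['cherry'] (min_width=6, slack=7)
Line 6: ['chemistry'] (min_width=9, slack=4)
Line 7: ['problem', 'storm'] (min_width=13, slack=0)
Line 8: ['banana', 'new'] (min_width=10, slack=3)
Line 9: ['clean', 'network'] (min_width=13, slack=0)
Line 10: ['content'] (min_width=7, slack=6)
Line 11: ['orange', 'bear'] (min_width=11, slack=2)
Line 12: ['white', 'sea'] (min_width=9, slack=4)
Line 13: ['small', 'have'] (min_width=10, slack=3)
Line 14: ['bee', 'distance'] (min_width=12, slack=1)
Line 15: ['universe'] (min_width=8, slack=5)
Total lines: 15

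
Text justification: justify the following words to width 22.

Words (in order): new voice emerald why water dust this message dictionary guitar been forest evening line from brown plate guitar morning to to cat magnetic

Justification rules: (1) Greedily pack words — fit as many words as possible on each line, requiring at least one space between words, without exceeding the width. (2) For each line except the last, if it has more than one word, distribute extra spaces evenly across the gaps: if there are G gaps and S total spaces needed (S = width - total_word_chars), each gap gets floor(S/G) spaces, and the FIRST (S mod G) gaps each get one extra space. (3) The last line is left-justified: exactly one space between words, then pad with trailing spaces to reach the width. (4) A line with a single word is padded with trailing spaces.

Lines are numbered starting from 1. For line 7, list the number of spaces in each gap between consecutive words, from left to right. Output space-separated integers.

Answer: 3 3 2

Derivation:
Line 1: ['new', 'voice', 'emerald', 'why'] (min_width=21, slack=1)
Line 2: ['water', 'dust', 'this'] (min_width=15, slack=7)
Line 3: ['message', 'dictionary'] (min_width=18, slack=4)
Line 4: ['guitar', 'been', 'forest'] (min_width=18, slack=4)
Line 5: ['evening', 'line', 'from'] (min_width=17, slack=5)
Line 6: ['brown', 'plate', 'guitar'] (min_width=18, slack=4)
Line 7: ['morning', 'to', 'to', 'cat'] (min_width=17, slack=5)
Line 8: ['magnetic'] (min_width=8, slack=14)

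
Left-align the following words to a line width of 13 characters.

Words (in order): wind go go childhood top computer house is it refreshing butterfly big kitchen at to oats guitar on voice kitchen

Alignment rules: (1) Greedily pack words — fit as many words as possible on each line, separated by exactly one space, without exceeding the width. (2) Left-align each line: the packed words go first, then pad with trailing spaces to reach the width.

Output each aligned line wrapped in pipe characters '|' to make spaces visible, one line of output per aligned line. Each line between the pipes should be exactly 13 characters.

Answer: |wind go go   |
|childhood top|
|computer     |
|house is it  |
|refreshing   |
|butterfly big|
|kitchen at to|
|oats guitar  |
|on voice     |
|kitchen      |

Derivation:
Line 1: ['wind', 'go', 'go'] (min_width=10, slack=3)
Line 2: ['childhood', 'top'] (min_width=13, slack=0)
Line 3: ['computer'] (min_width=8, slack=5)
Line 4: ['house', 'is', 'it'] (min_width=11, slack=2)
Line 5: ['refreshing'] (min_width=10, slack=3)
Line 6: ['butterfly', 'big'] (min_width=13, slack=0)
Line 7: ['kitchen', 'at', 'to'] (min_width=13, slack=0)
Line 8: ['oats', 'guitar'] (min_width=11, slack=2)
Line 9: ['on', 'voice'] (min_width=8, slack=5)
Line 10: ['kitchen'] (min_width=7, slack=6)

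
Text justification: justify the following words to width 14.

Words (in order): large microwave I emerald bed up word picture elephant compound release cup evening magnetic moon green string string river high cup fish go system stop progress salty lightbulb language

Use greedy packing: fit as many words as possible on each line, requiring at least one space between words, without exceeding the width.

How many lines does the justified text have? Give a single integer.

Answer: 16

Derivation:
Line 1: ['large'] (min_width=5, slack=9)
Line 2: ['microwave', 'I'] (min_width=11, slack=3)
Line 3: ['emerald', 'bed', 'up'] (min_width=14, slack=0)
Line 4: ['word', 'picture'] (min_width=12, slack=2)
Line 5: ['elephant'] (min_width=8, slack=6)
Line 6: ['compound'] (min_width=8, slack=6)
Line 7: ['release', 'cup'] (min_width=11, slack=3)
Line 8: ['evening'] (min_width=7, slack=7)
Line 9: ['magnetic', 'moon'] (min_width=13, slack=1)
Line 10: ['green', 'string'] (min_width=12, slack=2)
Line 11: ['string', 'river'] (min_width=12, slack=2)
Line 12: ['high', 'cup', 'fish'] (min_width=13, slack=1)
Line 13: ['go', 'system', 'stop'] (min_width=14, slack=0)
Line 14: ['progress', 'salty'] (min_width=14, slack=0)
Line 15: ['lightbulb'] (min_width=9, slack=5)
Line 16: ['language'] (min_width=8, slack=6)
Total lines: 16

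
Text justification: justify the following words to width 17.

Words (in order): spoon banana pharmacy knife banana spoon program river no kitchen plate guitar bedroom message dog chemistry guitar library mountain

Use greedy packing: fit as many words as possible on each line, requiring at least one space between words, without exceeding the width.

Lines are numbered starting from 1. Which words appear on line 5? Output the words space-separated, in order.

Line 1: ['spoon', 'banana'] (min_width=12, slack=5)
Line 2: ['pharmacy', 'knife'] (min_width=14, slack=3)
Line 3: ['banana', 'spoon'] (min_width=12, slack=5)
Line 4: ['program', 'river', 'no'] (min_width=16, slack=1)
Line 5: ['kitchen', 'plate'] (min_width=13, slack=4)
Line 6: ['guitar', 'bedroom'] (min_width=14, slack=3)
Line 7: ['message', 'dog'] (min_width=11, slack=6)
Line 8: ['chemistry', 'guitar'] (min_width=16, slack=1)
Line 9: ['library', 'mountain'] (min_width=16, slack=1)

Answer: kitchen plate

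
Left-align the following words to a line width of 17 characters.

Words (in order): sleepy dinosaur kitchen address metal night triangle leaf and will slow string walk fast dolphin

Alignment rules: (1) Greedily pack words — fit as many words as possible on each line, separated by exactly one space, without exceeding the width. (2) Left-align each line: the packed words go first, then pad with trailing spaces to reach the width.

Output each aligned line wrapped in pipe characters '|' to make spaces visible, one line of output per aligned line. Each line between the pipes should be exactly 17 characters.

Line 1: ['sleepy', 'dinosaur'] (min_width=15, slack=2)
Line 2: ['kitchen', 'address'] (min_width=15, slack=2)
Line 3: ['metal', 'night'] (min_width=11, slack=6)
Line 4: ['triangle', 'leaf', 'and'] (min_width=17, slack=0)
Line 5: ['will', 'slow', 'string'] (min_width=16, slack=1)
Line 6: ['walk', 'fast', 'dolphin'] (min_width=17, slack=0)

Answer: |sleepy dinosaur  |
|kitchen address  |
|metal night      |
|triangle leaf and|
|will slow string |
|walk fast dolphin|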